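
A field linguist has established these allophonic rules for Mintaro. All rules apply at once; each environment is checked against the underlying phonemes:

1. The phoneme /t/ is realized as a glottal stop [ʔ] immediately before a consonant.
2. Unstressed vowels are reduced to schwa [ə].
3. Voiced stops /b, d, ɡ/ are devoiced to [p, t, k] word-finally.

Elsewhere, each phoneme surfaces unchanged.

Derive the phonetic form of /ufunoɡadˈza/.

[əfənəɡədˈza]

/u/ (word-initial) occurs in an unstressed syllable → [ə] by rule 2.
/f/ — not in any rule's target class → [f].
/u/ meets the environment for rule 2 (in an unstressed syllable) → [ə].
/n/ (between /u/ and /o/) is unaffected → [n].
/o/ (between /n/ and /ɡ/): in an unstressed syllable, so rule 2 applies → [ə].
/ɡ/ (between /o/ and /a/) is in the target of rule 3 but the environment (word-finally) is not met → [ɡ].
/a/ meets the environment for rule 2 (in an unstressed syllable) → [ə].
/d/ (between /a/ and /z/) fails the environment for rule 3, so it stays [d].
/z/ (between /d/ and /a/): no rule targets it → [z].
/a/ — word-final; rule 2 does not apply here → [a].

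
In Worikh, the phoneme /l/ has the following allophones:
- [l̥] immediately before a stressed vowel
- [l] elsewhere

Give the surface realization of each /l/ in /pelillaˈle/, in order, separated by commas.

[l], [l], [l], [l̥]

Occurrence 1 (position 3): no conditioning environment matches → elsewhere allophone [l].
Occurrence 2 (position 5): no conditioning environment matches → elsewhere allophone [l].
Occurrence 3 (position 6): no conditioning environment matches → elsewhere allophone [l].
Occurrence 4 (position 8): immediately before a stressed vowel → [l̥].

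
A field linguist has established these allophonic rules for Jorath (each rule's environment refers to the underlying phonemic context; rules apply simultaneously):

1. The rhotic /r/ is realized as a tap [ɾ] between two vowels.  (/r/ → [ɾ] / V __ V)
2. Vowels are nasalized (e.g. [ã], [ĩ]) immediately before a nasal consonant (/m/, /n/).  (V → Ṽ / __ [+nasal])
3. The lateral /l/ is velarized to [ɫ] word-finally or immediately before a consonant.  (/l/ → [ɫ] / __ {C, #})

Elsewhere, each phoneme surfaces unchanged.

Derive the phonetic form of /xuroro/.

/u/ (between /x/ and /r/) fails the environment for rule 2, so it stays [u].
/r/ meets the environment for rule 1 (between two vowels) → [ɾ].
/o/ (between /r/ and /r/) is in the target of rule 2 but the environment (before a nasal consonant) is not met → [o].
/r/ — between /o/ and /o/, between two vowels — surfaces as [ɾ] (rule 1).
/o/ — word-final; rule 2 does not apply here → [o].

[xuɾoɾo]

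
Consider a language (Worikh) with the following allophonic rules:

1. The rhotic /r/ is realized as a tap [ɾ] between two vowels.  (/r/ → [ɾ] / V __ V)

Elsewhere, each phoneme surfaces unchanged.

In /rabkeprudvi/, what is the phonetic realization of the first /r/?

[r]

/r/ (word-initial) is in the target of rule 1 but the environment (between two vowels) is not met → [r].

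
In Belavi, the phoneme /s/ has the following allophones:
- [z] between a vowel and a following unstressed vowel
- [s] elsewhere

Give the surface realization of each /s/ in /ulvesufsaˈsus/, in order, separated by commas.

[z], [s], [s], [s]

Occurrence 1 (position 5): between a vowel and a following unstressed vowel → [z].
Occurrence 2 (position 8): no conditioning environment matches → elsewhere allophone [s].
Occurrence 3 (position 10): no conditioning environment matches → elsewhere allophone [s].
Occurrence 4 (position 12): no conditioning environment matches → elsewhere allophone [s].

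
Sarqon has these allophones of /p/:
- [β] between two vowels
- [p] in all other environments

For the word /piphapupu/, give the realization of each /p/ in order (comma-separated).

[p], [p], [β], [β]

Occurrence 1 (position 1): no conditioning environment matches → elsewhere allophone [p].
Occurrence 2 (position 3): no conditioning environment matches → elsewhere allophone [p].
Occurrence 3 (position 6): between two vowels → [β].
Occurrence 4 (position 8): between two vowels → [β].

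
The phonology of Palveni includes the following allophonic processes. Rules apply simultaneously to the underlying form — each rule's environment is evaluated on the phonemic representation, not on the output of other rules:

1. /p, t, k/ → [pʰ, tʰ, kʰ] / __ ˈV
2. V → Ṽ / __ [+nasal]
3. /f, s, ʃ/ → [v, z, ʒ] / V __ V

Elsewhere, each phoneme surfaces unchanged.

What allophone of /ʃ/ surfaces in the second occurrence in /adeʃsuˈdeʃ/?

/ʃ/ (word-final) is in the target of rule 3 but the environment (between two vowels) is not met → [ʃ].

[ʃ]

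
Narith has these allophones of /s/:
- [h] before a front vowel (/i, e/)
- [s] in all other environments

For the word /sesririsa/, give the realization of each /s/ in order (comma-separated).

Occurrence 1 (position 1): before a front vowel (/i, e/) → [h].
Occurrence 2 (position 3): no conditioning environment matches → elsewhere allophone [s].
Occurrence 3 (position 8): no conditioning environment matches → elsewhere allophone [s].

[h], [s], [s]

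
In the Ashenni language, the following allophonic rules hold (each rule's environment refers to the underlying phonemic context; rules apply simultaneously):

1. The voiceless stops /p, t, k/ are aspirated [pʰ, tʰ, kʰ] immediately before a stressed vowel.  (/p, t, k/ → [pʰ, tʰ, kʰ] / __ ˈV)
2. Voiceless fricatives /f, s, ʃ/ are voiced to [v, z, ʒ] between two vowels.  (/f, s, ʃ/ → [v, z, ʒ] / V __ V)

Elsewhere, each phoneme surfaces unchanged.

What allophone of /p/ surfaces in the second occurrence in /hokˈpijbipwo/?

/p/ — between /i/ and /w/; rule 1 does not apply here → [p].

[p]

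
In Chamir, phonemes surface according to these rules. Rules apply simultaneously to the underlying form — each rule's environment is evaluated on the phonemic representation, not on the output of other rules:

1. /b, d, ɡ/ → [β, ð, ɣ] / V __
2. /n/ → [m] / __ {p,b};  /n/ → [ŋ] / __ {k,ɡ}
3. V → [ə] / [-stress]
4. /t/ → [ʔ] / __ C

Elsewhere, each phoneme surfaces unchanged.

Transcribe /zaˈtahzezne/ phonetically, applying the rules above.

[zəˈtahzəznə]

/a/ meets the environment for rule 3 (in an unstressed syllable) → [ə].
/t/ (between /a/ and /a/) fails the environment for rule 4, so it stays [t].
/a/ (between /t/ and /h/): rule 3 targets it, but not in an unstressed syllable → unchanged [a].
/e/ meets the environment for rule 3 (in an unstressed syllable) → [ə].
/n/ — between /z/ and /e/; rule 2 does not apply here → [n].
/e/ — word-final, in an unstressed syllable — surfaces as [ə] (rule 3).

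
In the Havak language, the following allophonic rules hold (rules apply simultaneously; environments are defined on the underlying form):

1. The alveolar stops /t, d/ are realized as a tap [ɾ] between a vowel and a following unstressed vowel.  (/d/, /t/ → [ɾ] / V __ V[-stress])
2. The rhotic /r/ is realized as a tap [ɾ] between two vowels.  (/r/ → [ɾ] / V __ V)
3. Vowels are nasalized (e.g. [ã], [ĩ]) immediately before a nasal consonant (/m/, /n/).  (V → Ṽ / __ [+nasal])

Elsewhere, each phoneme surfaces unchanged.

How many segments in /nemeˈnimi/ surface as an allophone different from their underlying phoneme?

Segments that undergo a rule: /e/ → [ẽ] (rule 3); /e/ → [ẽ] (rule 3); /i/ → [ĩ] (rule 3).
All other segments surface unchanged.

3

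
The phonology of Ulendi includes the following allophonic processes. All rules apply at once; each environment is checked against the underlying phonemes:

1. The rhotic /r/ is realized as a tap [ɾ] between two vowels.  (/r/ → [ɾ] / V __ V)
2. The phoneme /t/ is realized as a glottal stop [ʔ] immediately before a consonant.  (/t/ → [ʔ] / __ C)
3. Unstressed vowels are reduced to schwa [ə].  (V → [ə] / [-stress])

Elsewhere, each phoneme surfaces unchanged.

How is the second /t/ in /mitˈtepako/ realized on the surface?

/t/ — between /t/ and /e/; rule 2 does not apply here → [t].

[t]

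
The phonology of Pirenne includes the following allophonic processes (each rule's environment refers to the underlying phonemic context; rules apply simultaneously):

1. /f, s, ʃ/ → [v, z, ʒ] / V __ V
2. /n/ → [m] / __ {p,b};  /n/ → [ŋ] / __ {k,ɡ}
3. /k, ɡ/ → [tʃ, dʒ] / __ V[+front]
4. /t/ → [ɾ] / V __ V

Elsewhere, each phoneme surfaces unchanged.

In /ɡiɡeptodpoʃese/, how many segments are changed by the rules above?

Segments that undergo a rule: /ɡ/ → [dʒ] (rule 3); /ɡ/ → [dʒ] (rule 3); /ʃ/ → [ʒ] (rule 1); /s/ → [z] (rule 1).
All other segments surface unchanged.

4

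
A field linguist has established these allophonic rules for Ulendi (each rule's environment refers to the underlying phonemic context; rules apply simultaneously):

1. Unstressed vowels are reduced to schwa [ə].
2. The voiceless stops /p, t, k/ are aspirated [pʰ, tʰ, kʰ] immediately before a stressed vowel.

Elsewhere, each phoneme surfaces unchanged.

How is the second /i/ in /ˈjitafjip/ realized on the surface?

/i/ meets the environment for rule 1 (in an unstressed syllable) → [ə].

[ə]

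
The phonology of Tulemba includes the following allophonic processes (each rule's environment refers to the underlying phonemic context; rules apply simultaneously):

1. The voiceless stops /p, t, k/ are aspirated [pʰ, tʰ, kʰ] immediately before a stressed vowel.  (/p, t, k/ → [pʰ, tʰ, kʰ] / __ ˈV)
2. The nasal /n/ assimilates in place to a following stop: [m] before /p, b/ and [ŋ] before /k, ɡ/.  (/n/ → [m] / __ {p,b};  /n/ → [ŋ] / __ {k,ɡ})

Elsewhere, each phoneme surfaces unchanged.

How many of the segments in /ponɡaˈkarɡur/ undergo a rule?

2

Segments that undergo a rule: /n/ → [ŋ] (rule 2); /k/ → [kʰ] (rule 1).
All other segments surface unchanged.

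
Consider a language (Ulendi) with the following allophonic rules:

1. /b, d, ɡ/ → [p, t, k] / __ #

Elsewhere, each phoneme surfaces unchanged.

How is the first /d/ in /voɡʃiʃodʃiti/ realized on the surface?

/d/ (between /o/ and /ʃ/) is in the target of rule 1 but the environment (word-finally) is not met → [d].

[d]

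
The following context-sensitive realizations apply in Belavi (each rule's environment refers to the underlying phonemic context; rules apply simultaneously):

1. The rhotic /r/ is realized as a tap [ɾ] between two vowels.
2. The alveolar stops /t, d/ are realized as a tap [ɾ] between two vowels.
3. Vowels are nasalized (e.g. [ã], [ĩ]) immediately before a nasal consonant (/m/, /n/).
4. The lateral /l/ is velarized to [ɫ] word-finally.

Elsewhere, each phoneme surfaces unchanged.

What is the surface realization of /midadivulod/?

[miɾaɾivulod]

/m/ stays [m].
/i/ (between /m/ and /d/): rule 3 targets it, but not before a nasal consonant → unchanged [i].
/d/ meets the environment for rule 2 (between two vowels) → [ɾ].
/a/ (between /d/ and /d/) fails the environment for rule 3, so it stays [a].
/d/ (between /a/ and /i/) occurs between two vowels → [ɾ] by rule 2.
/i/ — between /d/ and /v/; rule 3 does not apply here → [i].
/v/ (between /i/ and /u/): no rule targets it → [v].
/u/ — between /v/ and /l/; rule 3 does not apply here → [u].
/l/ (between /u/ and /o/): rule 4 targets it, but not word-finally → unchanged [l].
/o/ — between /l/ and /d/; rule 3 does not apply here → [o].
/d/ — word-final; rule 2 does not apply here → [d].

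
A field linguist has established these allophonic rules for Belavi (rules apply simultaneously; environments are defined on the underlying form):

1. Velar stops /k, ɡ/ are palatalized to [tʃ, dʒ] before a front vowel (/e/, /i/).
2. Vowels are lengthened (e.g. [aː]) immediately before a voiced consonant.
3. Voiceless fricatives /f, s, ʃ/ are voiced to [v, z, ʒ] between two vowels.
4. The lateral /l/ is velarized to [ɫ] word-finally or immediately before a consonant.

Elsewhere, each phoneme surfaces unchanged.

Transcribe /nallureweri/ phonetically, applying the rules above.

[naːɫluːreːweːri]

/n/ (word-initial) is unaffected → [n].
/a/ (between /n/ and /l/) occurs before a voiced consonant → [aː] by rule 2.
Rule 4 applies to /l/ (between /a/ and /l/: word-finally or immediately before a consonant) → [ɫ].
/l/ — between /l/ and /u/; rule 4 does not apply here → [l].
/u/ meets the environment for rule 2 (before a voiced consonant) → [uː].
/r/ (between /u/ and /e/) is unaffected → [r].
/e/ (between /r/ and /w/): before a voiced consonant, so rule 2 applies → [eː].
/w/ (between /e/ and /e/): no rule targets it → [w].
/e/ (between /w/ and /r/) occurs before a voiced consonant → [eː] by rule 2.
/r/ — not in any rule's target class → [r].
/i/ — word-final; rule 2 does not apply here → [i].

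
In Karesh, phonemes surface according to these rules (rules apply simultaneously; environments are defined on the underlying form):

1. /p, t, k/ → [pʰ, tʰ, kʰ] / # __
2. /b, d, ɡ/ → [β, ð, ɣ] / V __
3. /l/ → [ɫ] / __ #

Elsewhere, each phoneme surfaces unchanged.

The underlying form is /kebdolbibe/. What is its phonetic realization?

/k/ (word-initial): word-initially, so rule 1 applies → [kʰ].
/e/ (between /k/ and /b/): no rule targets it → [e].
/b/ (between /e/ and /d/) occurs immediately after a vowel → [β] by rule 2.
/d/ (between /b/ and /o/): rule 2 targets it, but not immediately after a vowel → unchanged [d].
/o/ stays [o].
/l/ (between /o/ and /b/): rule 3 targets it, but not word-finally → unchanged [l].
/b/ — between /l/ and /i/; rule 2 does not apply here → [b].
/i/ (between /b/ and /b/): no rule targets it → [i].
/b/ (between /i/ and /e/) occurs immediately after a vowel → [β] by rule 2.
/e/ — not in any rule's target class → [e].

[kʰeβdolbiβe]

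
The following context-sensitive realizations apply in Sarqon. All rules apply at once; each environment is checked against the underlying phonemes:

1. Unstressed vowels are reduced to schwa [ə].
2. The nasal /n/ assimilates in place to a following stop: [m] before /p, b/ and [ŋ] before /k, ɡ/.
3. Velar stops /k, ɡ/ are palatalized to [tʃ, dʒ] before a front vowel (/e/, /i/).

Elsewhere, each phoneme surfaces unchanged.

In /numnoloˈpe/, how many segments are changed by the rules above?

Segments that undergo a rule: /u/ → [ə] (rule 1); /o/ → [ə] (rule 1); /o/ → [ə] (rule 1).
All other segments surface unchanged.

3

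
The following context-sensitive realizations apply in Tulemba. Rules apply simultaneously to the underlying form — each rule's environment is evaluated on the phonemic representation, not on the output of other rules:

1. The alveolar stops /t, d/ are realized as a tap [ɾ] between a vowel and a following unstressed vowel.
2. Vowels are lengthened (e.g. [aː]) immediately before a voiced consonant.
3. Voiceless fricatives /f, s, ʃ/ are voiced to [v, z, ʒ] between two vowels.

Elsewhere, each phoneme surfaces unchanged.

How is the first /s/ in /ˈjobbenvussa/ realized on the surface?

/s/ (between /u/ and /s/): rule 3 targets it, but not between two vowels → unchanged [s].

[s]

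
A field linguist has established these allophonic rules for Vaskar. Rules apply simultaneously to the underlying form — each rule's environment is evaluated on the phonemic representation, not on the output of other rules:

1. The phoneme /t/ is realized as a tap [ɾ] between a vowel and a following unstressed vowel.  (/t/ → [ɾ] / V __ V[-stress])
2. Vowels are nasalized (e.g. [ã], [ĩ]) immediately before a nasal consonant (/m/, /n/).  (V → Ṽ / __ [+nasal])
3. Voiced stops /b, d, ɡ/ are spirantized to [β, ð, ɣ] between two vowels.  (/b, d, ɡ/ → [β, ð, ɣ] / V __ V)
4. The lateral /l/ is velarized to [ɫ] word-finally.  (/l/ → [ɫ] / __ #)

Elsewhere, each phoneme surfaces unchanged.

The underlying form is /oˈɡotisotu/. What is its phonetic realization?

[oˈɣoɾisoɾu]

/o/ (word-initial) is in the target of rule 2 but the environment (before a nasal consonant) is not met → [o].
/ɡ/ meets the environment for rule 3 (between two vowels) → [ɣ].
/o/ — between /ɡ/ and /t/; rule 2 does not apply here → [o].
Rule 1 applies to /t/ (between /o/ and /i/: between a vowel and a following unstressed vowel) → [ɾ].
/i/ (between /t/ and /s/) fails the environment for rule 2, so it stays [i].
/s/ (between /i/ and /o/): no rule targets it → [s].
/o/ (between /s/ and /t/) fails the environment for rule 2, so it stays [o].
/t/ (between /o/ and /u/) occurs between a vowel and a following unstressed vowel → [ɾ] by rule 1.
/u/ (word-final): rule 2 targets it, but not before a nasal consonant → unchanged [u].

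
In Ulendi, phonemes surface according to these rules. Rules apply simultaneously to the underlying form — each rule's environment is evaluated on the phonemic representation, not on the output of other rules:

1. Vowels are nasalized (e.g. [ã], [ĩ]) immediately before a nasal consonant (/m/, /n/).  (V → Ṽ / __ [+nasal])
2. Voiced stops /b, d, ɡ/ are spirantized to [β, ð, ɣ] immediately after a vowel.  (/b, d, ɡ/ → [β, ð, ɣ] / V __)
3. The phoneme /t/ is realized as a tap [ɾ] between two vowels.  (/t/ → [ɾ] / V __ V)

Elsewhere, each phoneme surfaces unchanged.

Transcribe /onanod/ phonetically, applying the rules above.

Rule 1 applies to /o/ (word-initial: before a nasal consonant) → [õ].
/n/ (between /o/ and /a/) is unaffected → [n].
/a/ (between /n/ and /n/) occurs before a nasal consonant → [ã] by rule 1.
/n/ stays [n].
/o/ — between /n/ and /d/; rule 1 does not apply here → [o].
/d/ meets the environment for rule 2 (immediately after a vowel) → [ð].

[õnãnoð]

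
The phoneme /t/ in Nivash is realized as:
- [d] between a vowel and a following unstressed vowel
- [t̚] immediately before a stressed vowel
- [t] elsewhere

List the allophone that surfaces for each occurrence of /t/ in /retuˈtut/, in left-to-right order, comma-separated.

Occurrence 1 (position 3): between a vowel and a following unstressed vowel → [d].
Occurrence 2 (position 5): immediately before a stressed vowel → [t̚].
Occurrence 3 (position 7): no conditioning environment matches → elsewhere allophone [t].

[d], [t̚], [t]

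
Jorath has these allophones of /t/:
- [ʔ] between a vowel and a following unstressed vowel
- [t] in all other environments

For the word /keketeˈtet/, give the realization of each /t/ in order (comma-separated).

[ʔ], [t], [t]

Occurrence 1 (position 5): between a vowel and a following unstressed vowel → [ʔ].
Occurrence 2 (position 7): no conditioning environment matches → elsewhere allophone [t].
Occurrence 3 (position 9): no conditioning environment matches → elsewhere allophone [t].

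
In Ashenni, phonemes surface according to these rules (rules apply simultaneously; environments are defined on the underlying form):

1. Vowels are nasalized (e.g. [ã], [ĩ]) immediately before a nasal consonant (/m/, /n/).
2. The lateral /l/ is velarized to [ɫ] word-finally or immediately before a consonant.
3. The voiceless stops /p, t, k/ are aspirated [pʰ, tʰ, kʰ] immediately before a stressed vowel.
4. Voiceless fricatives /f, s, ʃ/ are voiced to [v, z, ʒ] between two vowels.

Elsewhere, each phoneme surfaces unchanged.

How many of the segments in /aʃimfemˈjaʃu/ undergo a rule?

Segments that undergo a rule: /ʃ/ → [ʒ] (rule 4); /i/ → [ĩ] (rule 1); /e/ → [ẽ] (rule 1); /ʃ/ → [ʒ] (rule 4).
All other segments surface unchanged.

4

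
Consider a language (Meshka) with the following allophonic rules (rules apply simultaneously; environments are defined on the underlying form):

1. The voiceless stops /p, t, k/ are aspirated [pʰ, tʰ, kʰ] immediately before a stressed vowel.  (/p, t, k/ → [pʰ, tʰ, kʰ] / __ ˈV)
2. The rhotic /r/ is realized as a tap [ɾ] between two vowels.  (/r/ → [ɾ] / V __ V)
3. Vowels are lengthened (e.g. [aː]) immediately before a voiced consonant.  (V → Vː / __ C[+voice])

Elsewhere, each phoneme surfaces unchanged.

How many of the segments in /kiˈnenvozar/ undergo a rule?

Segments that undergo a rule: /i/ → [iː] (rule 3); /e/ → [eː] (rule 3); /o/ → [oː] (rule 3); /a/ → [aː] (rule 3).
All other segments surface unchanged.

4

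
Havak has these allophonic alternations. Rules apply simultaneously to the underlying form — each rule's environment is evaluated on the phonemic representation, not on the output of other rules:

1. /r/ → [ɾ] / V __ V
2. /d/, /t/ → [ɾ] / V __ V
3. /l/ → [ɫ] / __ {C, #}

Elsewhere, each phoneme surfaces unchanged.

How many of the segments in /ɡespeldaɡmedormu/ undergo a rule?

Segments that undergo a rule: /l/ → [ɫ] (rule 3); /d/ → [ɾ] (rule 2).
All other segments surface unchanged.

2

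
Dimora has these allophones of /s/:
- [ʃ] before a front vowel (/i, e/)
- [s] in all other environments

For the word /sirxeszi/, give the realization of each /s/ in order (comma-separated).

[ʃ], [s]

Occurrence 1 (position 1): before a front vowel (/i, e/) → [ʃ].
Occurrence 2 (position 6): no conditioning environment matches → elsewhere allophone [s].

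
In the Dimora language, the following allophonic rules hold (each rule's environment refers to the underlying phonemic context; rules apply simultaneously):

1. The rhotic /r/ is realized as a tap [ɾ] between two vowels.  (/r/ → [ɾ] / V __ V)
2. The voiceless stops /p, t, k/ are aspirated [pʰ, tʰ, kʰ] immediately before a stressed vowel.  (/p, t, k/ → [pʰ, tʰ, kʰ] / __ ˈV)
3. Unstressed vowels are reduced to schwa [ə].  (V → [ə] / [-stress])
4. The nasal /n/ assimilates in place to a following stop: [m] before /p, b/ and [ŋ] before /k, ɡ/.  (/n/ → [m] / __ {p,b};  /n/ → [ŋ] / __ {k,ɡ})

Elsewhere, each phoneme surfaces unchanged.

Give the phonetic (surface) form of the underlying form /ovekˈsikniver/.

/o/ (word-initial) occurs in an unstressed syllable → [ə] by rule 3.
/v/ stays [v].
/e/ (between /v/ and /k/): in an unstressed syllable, so rule 3 applies → [ə].
/k/ (between /e/ and /s/): rule 2 targets it, but not immediately before a stressed vowel → unchanged [k].
/s/ (between /k/ and /i/) is unaffected → [s].
/i/ (between /s/ and /k/) fails the environment for rule 3, so it stays [i].
/k/ (between /i/ and /n/): rule 2 targets it, but not immediately before a stressed vowel → unchanged [k].
/n/ (between /k/ and /i/) is in the target of rule 4 but the environment (before a labial or velar stop) is not met → [n].
/i/ meets the environment for rule 3 (in an unstressed syllable) → [ə].
/v/ (between /i/ and /e/): no rule targets it → [v].
/e/ (between /v/ and /r/): in an unstressed syllable, so rule 3 applies → [ə].
/r/ (word-final): rule 1 targets it, but not between two vowels → unchanged [r].

[əvəkˈsiknəvər]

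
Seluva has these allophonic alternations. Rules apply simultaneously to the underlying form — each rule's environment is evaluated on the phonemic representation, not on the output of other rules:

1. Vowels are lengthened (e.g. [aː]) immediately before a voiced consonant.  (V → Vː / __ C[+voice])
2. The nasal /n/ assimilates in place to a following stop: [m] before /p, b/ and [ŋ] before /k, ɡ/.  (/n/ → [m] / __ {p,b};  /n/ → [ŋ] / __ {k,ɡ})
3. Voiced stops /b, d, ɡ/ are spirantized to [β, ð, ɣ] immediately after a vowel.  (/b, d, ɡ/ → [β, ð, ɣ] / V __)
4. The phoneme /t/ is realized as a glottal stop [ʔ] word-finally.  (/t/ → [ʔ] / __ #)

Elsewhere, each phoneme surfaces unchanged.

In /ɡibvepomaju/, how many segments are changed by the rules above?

Segments that undergo a rule: /i/ → [iː] (rule 1); /b/ → [β] (rule 3); /o/ → [oː] (rule 1); /a/ → [aː] (rule 1).
All other segments surface unchanged.

4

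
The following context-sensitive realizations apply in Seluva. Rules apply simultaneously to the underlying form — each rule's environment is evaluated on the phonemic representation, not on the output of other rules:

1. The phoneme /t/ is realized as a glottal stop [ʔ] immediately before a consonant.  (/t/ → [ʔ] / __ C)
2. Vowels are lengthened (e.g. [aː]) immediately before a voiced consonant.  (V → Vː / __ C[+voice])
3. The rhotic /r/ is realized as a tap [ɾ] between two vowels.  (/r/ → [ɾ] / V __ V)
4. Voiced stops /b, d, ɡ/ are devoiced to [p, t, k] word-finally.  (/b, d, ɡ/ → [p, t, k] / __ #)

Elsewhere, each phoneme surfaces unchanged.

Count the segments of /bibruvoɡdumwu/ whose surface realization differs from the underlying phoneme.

4

Segments that undergo a rule: /i/ → [iː] (rule 2); /u/ → [uː] (rule 2); /o/ → [oː] (rule 2); /u/ → [uː] (rule 2).
All other segments surface unchanged.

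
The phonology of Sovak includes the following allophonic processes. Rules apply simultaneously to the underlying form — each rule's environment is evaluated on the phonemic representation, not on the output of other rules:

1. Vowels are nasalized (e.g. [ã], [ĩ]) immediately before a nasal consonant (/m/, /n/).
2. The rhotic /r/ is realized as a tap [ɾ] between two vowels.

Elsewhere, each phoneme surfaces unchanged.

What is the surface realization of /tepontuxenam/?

/t/ (word-initial) is unaffected → [t].
/e/ (between /t/ and /p/): rule 1 targets it, but not before a nasal consonant → unchanged [e].
/p/ — not in any rule's target class → [p].
/o/ meets the environment for rule 1 (before a nasal consonant) → [õ].
/n/ — not in any rule's target class → [n].
/t/ (between /n/ and /u/): no rule targets it → [t].
/u/ — between /t/ and /x/; rule 1 does not apply here → [u].
/x/ (between /u/ and /e/) is unaffected → [x].
/e/ (between /x/ and /n/) occurs before a nasal consonant → [ẽ] by rule 1.
/n/ (between /e/ and /a/) is unaffected → [n].
/a/ — between /n/ and /m/, before a nasal consonant — surfaces as [ã] (rule 1).
/m/ (word-final) is unaffected → [m].

[tepõntuxẽnãm]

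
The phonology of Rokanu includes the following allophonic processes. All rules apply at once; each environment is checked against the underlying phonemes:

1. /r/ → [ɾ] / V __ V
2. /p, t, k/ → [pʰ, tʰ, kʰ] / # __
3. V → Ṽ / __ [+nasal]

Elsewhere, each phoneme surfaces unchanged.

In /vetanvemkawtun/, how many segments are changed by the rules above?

Segments that undergo a rule: /a/ → [ã] (rule 3); /e/ → [ẽ] (rule 3); /u/ → [ũ] (rule 3).
All other segments surface unchanged.

3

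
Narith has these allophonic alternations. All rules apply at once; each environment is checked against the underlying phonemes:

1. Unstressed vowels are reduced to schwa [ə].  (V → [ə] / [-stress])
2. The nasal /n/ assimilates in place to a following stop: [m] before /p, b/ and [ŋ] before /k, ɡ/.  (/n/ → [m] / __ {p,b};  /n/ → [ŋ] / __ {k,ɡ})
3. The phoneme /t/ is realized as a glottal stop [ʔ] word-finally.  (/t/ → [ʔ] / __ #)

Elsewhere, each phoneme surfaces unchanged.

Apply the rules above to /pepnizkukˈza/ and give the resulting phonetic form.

[pəpnəzkəkˈza]

/p/ (word-initial): no rule targets it → [p].
/e/ meets the environment for rule 1 (in an unstressed syllable) → [ə].
/p/ (between /e/ and /n/) is unaffected → [p].
/n/ (between /p/ and /i/) fails the environment for rule 2, so it stays [n].
/i/ — between /n/ and /z/, in an unstressed syllable — surfaces as [ə] (rule 1).
/z/ — not in any rule's target class → [z].
/k/ (between /z/ and /u/): no rule targets it → [k].
/u/ (between /k/ and /k/) occurs in an unstressed syllable → [ə] by rule 1.
/k/ — not in any rule's target class → [k].
/z/ (between /k/ and /a/) is unaffected → [z].
/a/ — word-final; rule 1 does not apply here → [a].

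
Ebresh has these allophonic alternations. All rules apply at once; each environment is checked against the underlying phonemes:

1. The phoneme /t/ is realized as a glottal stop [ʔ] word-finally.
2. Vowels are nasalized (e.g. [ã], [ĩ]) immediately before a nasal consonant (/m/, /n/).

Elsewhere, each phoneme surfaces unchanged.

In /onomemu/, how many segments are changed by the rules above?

Segments that undergo a rule: /o/ → [õ] (rule 2); /o/ → [õ] (rule 2); /e/ → [ẽ] (rule 2).
All other segments surface unchanged.

3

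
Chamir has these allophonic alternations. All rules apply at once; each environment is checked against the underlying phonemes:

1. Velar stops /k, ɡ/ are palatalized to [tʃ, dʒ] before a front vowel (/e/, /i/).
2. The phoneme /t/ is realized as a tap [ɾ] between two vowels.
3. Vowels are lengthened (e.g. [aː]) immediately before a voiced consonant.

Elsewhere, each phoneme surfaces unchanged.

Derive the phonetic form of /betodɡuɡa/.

[beɾoːdɡuːɡa]

/b/ — not in any rule's target class → [b].
/e/ (between /b/ and /t/): rule 3 targets it, but not before a voiced consonant → unchanged [e].
/t/ (between /e/ and /o/): between two vowels, so rule 2 applies → [ɾ].
/o/ meets the environment for rule 3 (before a voiced consonant) → [oː].
/d/ stays [d].
/ɡ/ (between /d/ and /u/) is in the target of rule 1 but the environment (before a front vowel) is not met → [ɡ].
/u/ — between /ɡ/ and /ɡ/, before a voiced consonant — surfaces as [uː] (rule 3).
/ɡ/ (between /u/ and /a/) fails the environment for rule 1, so it stays [ɡ].
/a/ — word-final; rule 3 does not apply here → [a].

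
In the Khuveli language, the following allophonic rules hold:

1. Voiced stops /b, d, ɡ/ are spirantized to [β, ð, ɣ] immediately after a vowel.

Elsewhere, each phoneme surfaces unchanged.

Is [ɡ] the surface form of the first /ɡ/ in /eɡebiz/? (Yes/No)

/ɡ/ — between /e/ and /e/, immediately after a vowel — surfaces as [ɣ] (rule 1).
The actual realization is [ɣ], not [ɡ].

No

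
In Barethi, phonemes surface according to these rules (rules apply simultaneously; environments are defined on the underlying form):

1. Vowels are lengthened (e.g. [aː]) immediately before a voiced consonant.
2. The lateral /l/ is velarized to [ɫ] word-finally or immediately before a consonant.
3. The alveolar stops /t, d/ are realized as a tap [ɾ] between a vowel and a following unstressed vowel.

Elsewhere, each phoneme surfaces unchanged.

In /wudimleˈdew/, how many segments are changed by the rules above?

5

Segments that undergo a rule: /u/ → [uː] (rule 1); /d/ → [ɾ] (rule 3); /i/ → [iː] (rule 1); /e/ → [eː] (rule 1); /e/ → [eː] (rule 1).
All other segments surface unchanged.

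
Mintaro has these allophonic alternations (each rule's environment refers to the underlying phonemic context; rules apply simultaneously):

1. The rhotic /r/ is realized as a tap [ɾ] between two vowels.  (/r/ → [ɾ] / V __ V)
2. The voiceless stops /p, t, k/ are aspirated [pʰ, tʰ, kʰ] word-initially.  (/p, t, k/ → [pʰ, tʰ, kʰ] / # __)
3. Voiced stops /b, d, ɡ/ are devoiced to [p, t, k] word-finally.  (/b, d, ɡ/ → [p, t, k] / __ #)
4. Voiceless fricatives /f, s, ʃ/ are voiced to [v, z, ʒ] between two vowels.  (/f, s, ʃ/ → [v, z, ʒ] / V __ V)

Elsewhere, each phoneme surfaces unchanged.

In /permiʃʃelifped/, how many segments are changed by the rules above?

2

Segments that undergo a rule: /p/ → [pʰ] (rule 2); /d/ → [t] (rule 3).
All other segments surface unchanged.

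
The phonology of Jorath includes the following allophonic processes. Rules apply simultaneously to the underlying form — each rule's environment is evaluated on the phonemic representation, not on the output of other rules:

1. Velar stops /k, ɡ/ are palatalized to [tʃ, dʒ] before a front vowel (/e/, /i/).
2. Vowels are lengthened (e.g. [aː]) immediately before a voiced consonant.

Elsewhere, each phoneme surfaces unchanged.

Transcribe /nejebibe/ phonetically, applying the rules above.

/n/ — not in any rule's target class → [n].
/e/ (between /n/ and /j/) occurs before a voiced consonant → [eː] by rule 2.
/j/ stays [j].
/e/ — between /j/ and /b/, before a voiced consonant — surfaces as [eː] (rule 2).
/b/ (between /e/ and /i/) is unaffected → [b].
/i/ (between /b/ and /b/) occurs before a voiced consonant → [iː] by rule 2.
/b/ (between /i/ and /e/): no rule targets it → [b].
/e/ (word-final) fails the environment for rule 2, so it stays [e].

[neːjeːbiːbe]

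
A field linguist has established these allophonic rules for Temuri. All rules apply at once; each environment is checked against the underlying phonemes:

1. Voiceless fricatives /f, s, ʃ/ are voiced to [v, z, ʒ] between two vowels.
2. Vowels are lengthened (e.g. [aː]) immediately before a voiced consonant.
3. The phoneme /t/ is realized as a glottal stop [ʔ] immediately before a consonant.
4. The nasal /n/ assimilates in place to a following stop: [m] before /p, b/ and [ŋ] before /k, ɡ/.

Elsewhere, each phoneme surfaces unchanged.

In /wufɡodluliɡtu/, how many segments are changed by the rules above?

3

Segments that undergo a rule: /o/ → [oː] (rule 2); /u/ → [uː] (rule 2); /i/ → [iː] (rule 2).
All other segments surface unchanged.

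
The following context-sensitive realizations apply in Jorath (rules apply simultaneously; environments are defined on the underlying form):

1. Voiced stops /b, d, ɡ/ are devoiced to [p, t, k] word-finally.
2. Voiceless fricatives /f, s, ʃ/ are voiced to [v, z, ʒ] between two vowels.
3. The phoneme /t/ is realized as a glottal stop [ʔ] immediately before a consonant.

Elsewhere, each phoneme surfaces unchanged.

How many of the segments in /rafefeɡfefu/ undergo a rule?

3

Segments that undergo a rule: /f/ → [v] (rule 2); /f/ → [v] (rule 2); /f/ → [v] (rule 2).
All other segments surface unchanged.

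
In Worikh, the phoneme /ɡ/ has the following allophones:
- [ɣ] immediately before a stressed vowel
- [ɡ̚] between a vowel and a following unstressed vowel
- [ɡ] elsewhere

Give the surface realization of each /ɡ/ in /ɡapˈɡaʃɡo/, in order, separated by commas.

[ɡ], [ɣ], [ɡ]

Occurrence 1 (position 1): no conditioning environment matches → elsewhere allophone [ɡ].
Occurrence 2 (position 4): immediately before a stressed vowel → [ɣ].
Occurrence 3 (position 7): no conditioning environment matches → elsewhere allophone [ɡ].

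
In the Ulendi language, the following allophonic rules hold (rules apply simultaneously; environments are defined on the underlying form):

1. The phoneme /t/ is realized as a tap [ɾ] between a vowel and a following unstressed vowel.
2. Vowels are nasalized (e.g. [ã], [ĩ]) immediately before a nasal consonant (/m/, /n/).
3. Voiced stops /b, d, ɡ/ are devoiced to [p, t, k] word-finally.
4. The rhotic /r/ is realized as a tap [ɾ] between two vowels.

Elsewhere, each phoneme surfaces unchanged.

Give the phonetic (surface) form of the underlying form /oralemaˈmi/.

/o/ (word-initial) fails the environment for rule 2, so it stays [o].
/r/ meets the environment for rule 4 (between two vowels) → [ɾ].
/a/ (between /r/ and /l/) is in the target of rule 2 but the environment (before a nasal consonant) is not met → [a].
/l/ stays [l].
Rule 2 applies to /e/ (between /l/ and /m/: before a nasal consonant) → [ẽ].
/m/ (between /e/ and /a/) is unaffected → [m].
/a/ (between /m/ and /m/) occurs before a nasal consonant → [ã] by rule 2.
/m/ — not in any rule's target class → [m].
/i/ (word-final) is in the target of rule 2 but the environment (before a nasal consonant) is not met → [i].

[oɾalẽmãˈmi]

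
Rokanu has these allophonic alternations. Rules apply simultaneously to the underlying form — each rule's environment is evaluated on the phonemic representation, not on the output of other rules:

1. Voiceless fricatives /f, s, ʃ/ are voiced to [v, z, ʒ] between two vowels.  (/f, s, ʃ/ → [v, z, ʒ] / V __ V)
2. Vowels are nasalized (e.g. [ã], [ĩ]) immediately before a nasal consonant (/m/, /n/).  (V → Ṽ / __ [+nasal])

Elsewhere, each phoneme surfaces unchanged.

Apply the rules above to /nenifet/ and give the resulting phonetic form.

/n/ — not in any rule's target class → [n].
/e/ meets the environment for rule 2 (before a nasal consonant) → [ẽ].
/n/ — not in any rule's target class → [n].
/i/ (between /n/ and /f/): rule 2 targets it, but not before a nasal consonant → unchanged [i].
/f/ (between /i/ and /e/) occurs between two vowels → [v] by rule 1.
/e/ (between /f/ and /t/): rule 2 targets it, but not before a nasal consonant → unchanged [e].
/t/ (word-final): no rule targets it → [t].

[nẽnivet]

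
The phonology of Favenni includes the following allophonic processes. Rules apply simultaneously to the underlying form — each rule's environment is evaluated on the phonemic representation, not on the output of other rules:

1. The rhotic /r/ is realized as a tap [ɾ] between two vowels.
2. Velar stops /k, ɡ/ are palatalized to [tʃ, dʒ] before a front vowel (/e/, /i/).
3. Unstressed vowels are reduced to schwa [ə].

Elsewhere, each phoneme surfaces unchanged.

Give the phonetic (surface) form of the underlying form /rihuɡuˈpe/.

/r/ (word-initial): rule 1 targets it, but not between two vowels → unchanged [r].
Rule 3 applies to /i/ (between /r/ and /h/: in an unstressed syllable) → [ə].
Rule 3 applies to /u/ (between /h/ and /ɡ/: in an unstressed syllable) → [ə].
/ɡ/ (between /u/ and /u/) is in the target of rule 2 but the environment (before a front vowel) is not met → [ɡ].
/u/ — between /ɡ/ and /p/, in an unstressed syllable — surfaces as [ə] (rule 3).
/e/ — word-final; rule 3 does not apply here → [e].

[rəhəɡəˈpe]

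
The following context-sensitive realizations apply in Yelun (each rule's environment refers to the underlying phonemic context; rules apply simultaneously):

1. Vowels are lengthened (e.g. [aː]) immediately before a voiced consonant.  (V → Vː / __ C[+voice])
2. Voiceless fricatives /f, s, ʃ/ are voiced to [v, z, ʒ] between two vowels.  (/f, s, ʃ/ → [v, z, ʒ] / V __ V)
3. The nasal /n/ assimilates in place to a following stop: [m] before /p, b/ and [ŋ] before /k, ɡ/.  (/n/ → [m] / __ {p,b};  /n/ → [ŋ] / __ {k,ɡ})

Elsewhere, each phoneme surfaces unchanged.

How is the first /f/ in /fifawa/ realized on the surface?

/f/ (word-initial): rule 2 targets it, but not between two vowels → unchanged [f].

[f]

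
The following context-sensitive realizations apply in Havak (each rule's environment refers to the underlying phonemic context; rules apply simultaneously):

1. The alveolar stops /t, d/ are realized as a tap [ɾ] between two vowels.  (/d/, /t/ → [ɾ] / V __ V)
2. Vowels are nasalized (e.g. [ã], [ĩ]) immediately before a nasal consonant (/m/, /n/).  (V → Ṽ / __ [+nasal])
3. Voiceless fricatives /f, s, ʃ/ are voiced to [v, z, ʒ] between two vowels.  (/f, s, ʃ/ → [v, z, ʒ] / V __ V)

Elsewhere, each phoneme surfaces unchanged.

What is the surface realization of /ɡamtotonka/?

[ɡãmtoɾõnka]

/ɡ/ — not in any rule's target class → [ɡ].
/a/ — between /ɡ/ and /m/, before a nasal consonant — surfaces as [ã] (rule 2).
/m/ (between /a/ and /t/) is unaffected → [m].
/t/ (between /m/ and /o/) fails the environment for rule 1, so it stays [t].
/o/ — between /t/ and /t/; rule 2 does not apply here → [o].
/t/ — between /o/ and /o/, between two vowels — surfaces as [ɾ] (rule 1).
/o/ (between /t/ and /n/): before a nasal consonant, so rule 2 applies → [õ].
/n/ (between /o/ and /k/): no rule targets it → [n].
/k/ stays [k].
/a/ (word-final) is in the target of rule 2 but the environment (before a nasal consonant) is not met → [a].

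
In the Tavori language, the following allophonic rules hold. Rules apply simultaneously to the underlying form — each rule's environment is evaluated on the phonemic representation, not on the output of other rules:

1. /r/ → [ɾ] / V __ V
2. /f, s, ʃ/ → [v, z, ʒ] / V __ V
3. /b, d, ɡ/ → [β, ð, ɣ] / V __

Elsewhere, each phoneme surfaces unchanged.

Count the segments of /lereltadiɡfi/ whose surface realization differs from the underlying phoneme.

Segments that undergo a rule: /r/ → [ɾ] (rule 1); /d/ → [ð] (rule 3); /ɡ/ → [ɣ] (rule 3).
All other segments surface unchanged.

3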